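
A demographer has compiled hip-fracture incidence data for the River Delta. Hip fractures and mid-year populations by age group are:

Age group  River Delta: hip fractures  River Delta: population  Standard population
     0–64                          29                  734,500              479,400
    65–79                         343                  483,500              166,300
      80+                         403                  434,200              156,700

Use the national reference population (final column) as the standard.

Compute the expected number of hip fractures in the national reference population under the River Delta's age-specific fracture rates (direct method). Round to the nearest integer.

Age-specific rates per 100,000 for the River Delta: 3.95, 70.94, 92.81.
Expected hip fractures = Σ (standard pop × age-specific rate ÷ 100,000)
= 479,400×3.95/100,000 + 166,300×70.94/100,000 + 156,700×92.81/100,000
= 18.93 + 117.97 + 145.44 = 282.34.

282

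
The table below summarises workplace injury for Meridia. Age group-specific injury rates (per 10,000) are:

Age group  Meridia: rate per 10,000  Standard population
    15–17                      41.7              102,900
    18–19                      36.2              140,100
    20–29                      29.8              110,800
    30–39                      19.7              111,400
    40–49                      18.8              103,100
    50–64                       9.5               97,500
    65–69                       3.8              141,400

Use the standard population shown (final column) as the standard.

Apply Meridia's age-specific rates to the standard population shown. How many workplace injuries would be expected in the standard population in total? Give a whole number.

1826

Expected workplace injuries = Σ (standard pop × age-specific rate ÷ 10,000)
= 102,900×41.7/10,000 + 140,100×36.2/10,000 + 110,800×29.8/10,000 + 111,400×19.7/10,000 + 103,100×18.8/10,000 + 97,500×9.5/10,000 + 141,400×3.8/10,000
= 429.09 + 507.16 + 330.18 + 219.46 + 193.83 + 92.62 + 53.73 = 1826.08.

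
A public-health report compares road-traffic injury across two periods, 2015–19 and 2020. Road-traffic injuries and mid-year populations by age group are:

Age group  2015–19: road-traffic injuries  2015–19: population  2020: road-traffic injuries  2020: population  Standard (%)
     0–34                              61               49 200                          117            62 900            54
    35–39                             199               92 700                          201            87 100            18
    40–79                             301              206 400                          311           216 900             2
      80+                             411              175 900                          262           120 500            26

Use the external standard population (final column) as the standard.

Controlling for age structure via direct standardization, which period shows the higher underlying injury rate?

2020

Age-specific rates per 100 000 for 2015–19: 123.98, 214.67, 145.83, 233.66.
For 2020: 186.01, 230.77, 143.38, 217.43.
Standard weights: 0.54, 0.18, 0.02, 0.26.
2015–19: 0.5400×123.98 + 0.1800×214.67 + 0.0200×145.83 + 0.2600×233.66 = 169.2591 per 100 000.
2020: 0.5400×186.01 + 0.1800×230.77 + 0.0200×143.38 + 0.2600×217.43 = 201.3824 per 100 000.
The crude rates (185.43 vs 182.81) would put 2015–19 higher, but that reflects its age composition; once standardized to a common age structure, 2020 has the higher underlying rate.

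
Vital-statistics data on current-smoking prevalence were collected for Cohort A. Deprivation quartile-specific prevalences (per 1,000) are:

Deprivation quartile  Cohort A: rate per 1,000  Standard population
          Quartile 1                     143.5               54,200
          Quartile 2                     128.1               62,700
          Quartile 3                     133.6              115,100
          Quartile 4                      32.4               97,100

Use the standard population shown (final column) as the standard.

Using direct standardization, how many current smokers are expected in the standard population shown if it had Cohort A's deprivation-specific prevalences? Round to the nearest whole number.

34333

Expected current smokers = Σ (standard pop × deprivation-specific rate ÷ 1,000)
= 54,200×143.5/1,000 + 62,700×128.1/1,000 + 115,100×133.6/1,000 + 97,100×32.4/1,000
= 7777.70 + 8031.87 + 15377.36 + 3146.04 = 34332.97.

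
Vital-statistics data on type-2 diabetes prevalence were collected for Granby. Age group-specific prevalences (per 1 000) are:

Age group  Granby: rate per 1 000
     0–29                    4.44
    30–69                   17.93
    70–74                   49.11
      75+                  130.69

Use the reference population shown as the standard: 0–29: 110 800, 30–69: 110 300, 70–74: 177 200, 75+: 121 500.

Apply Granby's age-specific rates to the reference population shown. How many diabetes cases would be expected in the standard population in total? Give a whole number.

27051

Expected diabetes cases = Σ (standard pop × age-specific rate ÷ 1 000)
= 110 800×4.44/1 000 + 110 300×17.93/1 000 + 177 200×49.11/1 000 + 121 500×130.69/1 000
= 491.95 + 1977.68 + 8702.29 + 15878.83 = 27050.76.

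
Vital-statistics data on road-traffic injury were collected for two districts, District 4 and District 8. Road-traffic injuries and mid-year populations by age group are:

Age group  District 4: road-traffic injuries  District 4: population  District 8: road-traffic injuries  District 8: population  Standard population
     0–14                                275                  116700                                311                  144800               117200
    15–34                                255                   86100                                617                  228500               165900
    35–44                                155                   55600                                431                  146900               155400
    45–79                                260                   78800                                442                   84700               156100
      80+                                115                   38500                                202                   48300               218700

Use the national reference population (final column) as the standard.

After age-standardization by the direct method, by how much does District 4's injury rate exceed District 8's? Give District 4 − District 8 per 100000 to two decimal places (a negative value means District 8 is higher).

Age-specific rates per 100000 for District 4: 235.65, 296.17, 278.78, 329.95, 298.70.
For District 8: 214.78, 270.02, 293.40, 521.84, 418.22.
Standard total = 813300; weights = 0.1441, 0.2040, 0.1911, 0.1919, 0.2689.
District 4: 0.1441×235.65 + 0.2040×296.17 + 0.1911×278.78 + 0.1919×329.95 + 0.2689×298.70 = 291.2885 per 100000.
District 8: 0.1441×214.78 + 0.2040×270.02 + 0.1911×293.40 + 0.1919×521.84 + 0.2689×418.22 = 354.7113 per 100000.
Difference = 291.2885 − 354.7113 = -63.4228.

-63.42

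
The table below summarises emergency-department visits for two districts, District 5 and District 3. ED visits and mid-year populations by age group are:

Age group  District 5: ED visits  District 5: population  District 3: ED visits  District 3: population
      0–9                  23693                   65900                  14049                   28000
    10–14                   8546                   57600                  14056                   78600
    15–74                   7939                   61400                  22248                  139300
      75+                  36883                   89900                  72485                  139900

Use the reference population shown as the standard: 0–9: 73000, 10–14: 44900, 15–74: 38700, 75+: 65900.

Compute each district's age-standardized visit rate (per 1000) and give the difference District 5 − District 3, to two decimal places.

-90.04

Age-specific rates per 1000 for District 5: 359.530, 148.368, 129.300, 410.267.
For District 3: 501.750, 178.830, 159.713, 518.120.
Standard total = 222500; weights = 0.3281, 0.2018, 0.1739, 0.2962.
District 5: 0.3281×359.530 + 0.2018×148.368 + 0.1739×129.300 + 0.2962×410.267 = 291.9006 per 1000.
District 3: 0.3281×501.750 + 0.2018×178.830 + 0.1739×159.713 + 0.2962×518.120 = 381.9425 per 1000.
Difference = 291.9006 − 381.9425 = -90.0419.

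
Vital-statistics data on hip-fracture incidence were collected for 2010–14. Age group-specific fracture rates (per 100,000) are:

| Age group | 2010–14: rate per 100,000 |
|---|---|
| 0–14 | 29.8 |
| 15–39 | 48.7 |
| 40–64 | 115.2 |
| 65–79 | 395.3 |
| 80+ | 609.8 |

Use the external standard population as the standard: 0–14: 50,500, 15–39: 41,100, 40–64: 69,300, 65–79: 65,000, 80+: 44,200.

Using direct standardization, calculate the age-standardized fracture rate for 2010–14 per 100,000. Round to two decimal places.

237.46

Standard total = 270,100; weights = 0.1870, 0.1522, 0.2566, 0.2407, 0.1636.
Standardized rate: 0.1870×29.8 + 0.1522×48.7 + 0.2566×115.2 + 0.2407×395.3 + 0.1636×609.8 = 237.4583 per 100,000.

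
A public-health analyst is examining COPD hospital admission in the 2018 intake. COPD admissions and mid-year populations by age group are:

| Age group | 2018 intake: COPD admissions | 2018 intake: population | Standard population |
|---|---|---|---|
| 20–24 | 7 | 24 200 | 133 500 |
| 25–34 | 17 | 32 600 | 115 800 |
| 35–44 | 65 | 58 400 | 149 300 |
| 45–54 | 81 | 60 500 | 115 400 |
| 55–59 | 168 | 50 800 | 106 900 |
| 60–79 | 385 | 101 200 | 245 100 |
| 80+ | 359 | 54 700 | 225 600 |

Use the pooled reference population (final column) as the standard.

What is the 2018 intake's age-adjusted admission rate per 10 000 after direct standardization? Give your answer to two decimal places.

Age-specific rates per 10 000 for the 2018 intake: 2.89, 5.21, 11.13, 13.39, 33.07, 38.04, 65.63.
Standard total = 1 091 600; weights = 0.1223, 0.1061, 0.1368, 0.1057, 0.0979, 0.2245, 0.2067.
Standardized rate: 0.1223×2.89 + 0.1061×5.21 + 0.1368×11.13 + 0.1057×13.39 + 0.0979×33.07 + 0.2245×38.04 + 0.2067×65.63 = 29.1891 per 10 000.

29.19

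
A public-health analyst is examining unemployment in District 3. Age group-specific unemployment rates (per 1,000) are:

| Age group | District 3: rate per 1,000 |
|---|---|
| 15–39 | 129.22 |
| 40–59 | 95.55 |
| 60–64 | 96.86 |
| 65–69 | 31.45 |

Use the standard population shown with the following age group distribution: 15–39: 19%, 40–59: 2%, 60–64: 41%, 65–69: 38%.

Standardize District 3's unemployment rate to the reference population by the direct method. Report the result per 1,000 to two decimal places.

Standard weights: 0.19, 0.02, 0.41, 0.38.
Standardized rate: 0.1900×129.22 + 0.0200×95.55 + 0.4100×96.86 + 0.3800×31.45 = 78.1264 per 1,000.

78.13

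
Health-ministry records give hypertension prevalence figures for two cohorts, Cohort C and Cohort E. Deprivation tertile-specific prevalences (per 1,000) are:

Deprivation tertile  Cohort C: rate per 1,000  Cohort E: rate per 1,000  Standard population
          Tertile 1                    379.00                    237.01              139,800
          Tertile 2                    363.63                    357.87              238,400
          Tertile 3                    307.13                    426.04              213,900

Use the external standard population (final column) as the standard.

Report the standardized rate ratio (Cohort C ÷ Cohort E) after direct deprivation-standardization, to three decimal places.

Standard total = 592,100; weights = 0.2361, 0.4026, 0.3613.
Cohort C: 0.2361×379.00 + 0.4026×363.63 + 0.3613×307.13 = 346.8480 per 1,000.
Cohort E: 0.2361×237.01 + 0.4026×357.87 + 0.3613×426.04 = 353.9608 per 1,000.
Ratio = 346.8480 ÷ 353.9608 = 0.97991.

0.980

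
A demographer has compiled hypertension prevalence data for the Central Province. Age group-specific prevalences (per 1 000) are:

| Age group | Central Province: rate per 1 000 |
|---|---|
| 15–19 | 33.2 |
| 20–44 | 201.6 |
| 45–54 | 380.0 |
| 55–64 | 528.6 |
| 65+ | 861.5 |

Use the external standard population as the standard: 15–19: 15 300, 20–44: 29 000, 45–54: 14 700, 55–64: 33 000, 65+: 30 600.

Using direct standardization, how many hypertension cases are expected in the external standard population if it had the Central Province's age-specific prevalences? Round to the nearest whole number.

Expected hypertension cases = Σ (standard pop × age-specific rate ÷ 1 000)
= 15 300×33.2/1 000 + 29 000×201.6/1 000 + 14 700×380.0/1 000 + 33 000×528.6/1 000 + 30 600×861.5/1 000
= 507.96 + 5846.40 + 5586.00 + 17443.80 + 26361.90 = 55746.06.

55746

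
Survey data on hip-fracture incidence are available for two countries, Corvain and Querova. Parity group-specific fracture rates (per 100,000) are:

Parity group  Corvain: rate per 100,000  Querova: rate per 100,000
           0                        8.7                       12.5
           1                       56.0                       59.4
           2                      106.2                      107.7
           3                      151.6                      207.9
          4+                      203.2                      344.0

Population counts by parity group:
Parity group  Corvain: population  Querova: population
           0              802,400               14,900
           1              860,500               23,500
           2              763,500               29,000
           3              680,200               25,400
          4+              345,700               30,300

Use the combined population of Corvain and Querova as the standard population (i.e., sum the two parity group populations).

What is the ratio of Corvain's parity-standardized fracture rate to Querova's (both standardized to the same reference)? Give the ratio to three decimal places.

Combined standard total = 3,575,400; weights = 0.2286, 0.2472, 0.2217, 0.1973, 0.1052.
Corvain: 0.2286×8.7 + 0.2472×56.0 + 0.2217×106.2 + 0.1973×151.6 + 0.1052×203.2 = 90.6612 per 100,000.
Querova: 0.2286×12.5 + 0.2472×59.4 + 0.2217×107.7 + 0.1973×207.9 + 0.1052×344.0 = 118.6207 per 100,000.
Ratio = 90.6612 ÷ 118.6207 = 0.76430.

0.764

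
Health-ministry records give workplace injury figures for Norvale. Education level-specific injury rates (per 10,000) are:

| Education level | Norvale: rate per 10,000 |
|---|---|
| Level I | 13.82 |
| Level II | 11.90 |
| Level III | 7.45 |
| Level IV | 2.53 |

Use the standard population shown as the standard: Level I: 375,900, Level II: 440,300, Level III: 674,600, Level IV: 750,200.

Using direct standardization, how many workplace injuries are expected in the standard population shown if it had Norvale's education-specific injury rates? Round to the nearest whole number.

1736

Expected workplace injuries = Σ (standard pop × education-specific rate ÷ 10,000)
= 375,900×13.82/10,000 + 440,300×11.90/10,000 + 674,600×7.45/10,000 + 750,200×2.53/10,000
= 519.49 + 523.96 + 502.58 + 189.80 = 1735.83.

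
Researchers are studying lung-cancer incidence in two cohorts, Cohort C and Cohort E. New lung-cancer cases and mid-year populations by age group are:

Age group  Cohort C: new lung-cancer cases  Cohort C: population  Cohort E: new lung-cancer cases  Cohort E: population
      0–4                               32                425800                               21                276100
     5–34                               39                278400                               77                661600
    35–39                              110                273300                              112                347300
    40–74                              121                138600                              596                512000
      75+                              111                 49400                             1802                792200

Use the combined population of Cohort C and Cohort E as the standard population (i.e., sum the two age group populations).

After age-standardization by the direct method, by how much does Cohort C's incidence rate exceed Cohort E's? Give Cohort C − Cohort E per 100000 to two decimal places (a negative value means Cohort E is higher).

Age-specific rates per 100000 for Cohort C: 7.52, 14.01, 40.25, 87.30, 224.70.
For Cohort E: 7.61, 11.64, 32.25, 116.41, 227.47.
Combined standard total = 3754700; weights = 0.1869, 0.2504, 0.1653, 0.1733, 0.2241.
Cohort C: 0.1869×7.52 + 0.2504×14.01 + 0.1653×40.25 + 0.1733×87.30 + 0.2241×224.70 = 77.0566 per 100000.
Cohort E: 0.1869×7.61 + 0.2504×11.64 + 0.1653×32.25 + 0.1733×116.41 + 0.2241×227.47 = 80.8222 per 100000.
Difference = 77.0566 − 80.8222 = -3.7656.

-3.77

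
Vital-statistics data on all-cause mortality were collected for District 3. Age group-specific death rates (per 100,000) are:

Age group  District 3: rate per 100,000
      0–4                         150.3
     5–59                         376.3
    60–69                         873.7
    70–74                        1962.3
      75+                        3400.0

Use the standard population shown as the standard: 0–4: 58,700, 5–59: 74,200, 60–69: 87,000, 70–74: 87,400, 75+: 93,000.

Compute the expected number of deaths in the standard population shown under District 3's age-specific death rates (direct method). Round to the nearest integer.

Expected deaths = Σ (standard pop × age-specific rate ÷ 100,000)
= 58,700×150.3/100,000 + 74,200×376.3/100,000 + 87,000×873.7/100,000 + 87,400×1962.3/100,000 + 93,000×3400.0/100,000
= 88.23 + 279.21 + 760.12 + 1715.05 + 3162.00 = 6004.61.

6005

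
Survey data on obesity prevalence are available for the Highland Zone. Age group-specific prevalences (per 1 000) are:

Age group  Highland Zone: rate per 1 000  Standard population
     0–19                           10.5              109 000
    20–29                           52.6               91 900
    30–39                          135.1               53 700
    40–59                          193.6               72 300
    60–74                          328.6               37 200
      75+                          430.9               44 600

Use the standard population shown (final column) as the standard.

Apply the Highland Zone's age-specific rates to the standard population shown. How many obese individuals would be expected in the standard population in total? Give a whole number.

Expected obese individuals = Σ (standard pop × age-specific rate ÷ 1 000)
= 109 000×10.5/1 000 + 91 900×52.6/1 000 + 53 700×135.1/1 000 + 72 300×193.6/1 000 + 37 200×328.6/1 000 + 44 600×430.9/1 000
= 1144.50 + 4833.94 + 7254.87 + 13997.28 + 12223.92 + 19218.14 = 58672.65.

58673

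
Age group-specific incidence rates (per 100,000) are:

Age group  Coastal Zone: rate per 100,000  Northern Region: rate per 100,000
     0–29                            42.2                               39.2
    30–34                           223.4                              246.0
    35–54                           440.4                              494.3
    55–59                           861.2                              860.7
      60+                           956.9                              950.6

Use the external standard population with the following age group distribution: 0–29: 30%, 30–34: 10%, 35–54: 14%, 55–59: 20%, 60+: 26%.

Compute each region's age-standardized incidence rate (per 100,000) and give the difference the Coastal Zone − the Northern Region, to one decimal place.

Standard weights: 0.30, 0.10, 0.14, 0.20, 0.26.
The Coastal Zone: 0.3000×42.2 + 0.1000×223.4 + 0.1400×440.4 + 0.2000×861.2 + 0.2600×956.9 = 517.6900 per 100,000.
The Northern Region: 0.3000×39.2 + 0.1000×246.0 + 0.1400×494.3 + 0.2000×860.7 + 0.2600×950.6 = 524.8580 per 100,000.
Difference = 517.6900 − 524.8580 = -7.1680.

-7.2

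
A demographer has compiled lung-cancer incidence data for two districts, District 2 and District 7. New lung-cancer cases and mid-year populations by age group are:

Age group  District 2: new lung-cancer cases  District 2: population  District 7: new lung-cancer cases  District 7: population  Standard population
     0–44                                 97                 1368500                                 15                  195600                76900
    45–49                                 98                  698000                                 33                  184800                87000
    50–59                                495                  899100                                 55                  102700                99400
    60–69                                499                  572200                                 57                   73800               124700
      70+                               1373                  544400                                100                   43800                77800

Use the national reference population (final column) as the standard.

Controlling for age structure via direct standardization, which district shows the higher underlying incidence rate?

Age-specific rates per 100000 for District 2: 7.09, 14.04, 55.06, 87.21, 252.20.
For District 7: 7.67, 17.86, 53.55, 77.24, 228.31.
Standard total = 465800; weights = 0.1651, 0.1868, 0.2134, 0.2677, 0.1670.
District 2: 0.1651×7.09 + 0.1868×14.04 + 0.2134×55.06 + 0.2677×87.21 + 0.1670×252.20 = 81.0117 per 100000.
District 7: 0.1651×7.67 + 0.1868×17.86 + 0.2134×53.55 + 0.2677×77.24 + 0.1670×228.31 = 74.8399 per 100000.

District 2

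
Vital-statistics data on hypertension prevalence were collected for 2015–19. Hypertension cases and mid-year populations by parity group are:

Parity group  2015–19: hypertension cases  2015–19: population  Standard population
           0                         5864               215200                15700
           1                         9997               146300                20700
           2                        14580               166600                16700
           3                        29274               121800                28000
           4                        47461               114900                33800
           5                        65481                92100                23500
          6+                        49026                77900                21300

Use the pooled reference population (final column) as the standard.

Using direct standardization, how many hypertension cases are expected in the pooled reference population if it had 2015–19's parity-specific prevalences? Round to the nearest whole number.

Parity-specific rates per 1000 for 2015–19: 27.249, 68.332, 87.515, 240.345, 413.064, 710.977, 629.345.
Expected hypertension cases = Σ (standard pop × parity-specific rate ÷ 1000)
= 15700×27.249/1000 + 20700×68.332/1000 + 16700×87.515/1000 + 28000×240.345/1000 + 33800×413.064/1000 + 23500×710.977/1000 + 21300×629.345/1000
= 427.81 + 1414.48 + 1461.50 + 6729.66 + 13961.55 + 16707.96 + 13405.06 = 54108.01.

54108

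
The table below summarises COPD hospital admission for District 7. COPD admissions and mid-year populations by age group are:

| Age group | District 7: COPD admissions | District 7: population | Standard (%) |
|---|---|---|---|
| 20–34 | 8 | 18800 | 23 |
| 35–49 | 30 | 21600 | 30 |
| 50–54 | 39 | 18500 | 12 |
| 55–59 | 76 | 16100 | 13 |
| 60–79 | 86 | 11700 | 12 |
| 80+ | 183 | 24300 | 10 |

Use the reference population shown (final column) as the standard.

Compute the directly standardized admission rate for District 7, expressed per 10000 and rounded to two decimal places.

Age-specific rates per 10000 for District 7: 4.26, 13.89, 21.08, 47.20, 73.50, 75.31.
Standard weights: 0.23, 0.30, 0.12, 0.13, 0.12, 0.10.
Standardized rate: 0.2300×4.26 + 0.3000×13.89 + 0.1200×21.08 + 0.1300×47.20 + 0.1200×73.50 + 0.1000×75.31 = 30.1631 per 10000.

30.16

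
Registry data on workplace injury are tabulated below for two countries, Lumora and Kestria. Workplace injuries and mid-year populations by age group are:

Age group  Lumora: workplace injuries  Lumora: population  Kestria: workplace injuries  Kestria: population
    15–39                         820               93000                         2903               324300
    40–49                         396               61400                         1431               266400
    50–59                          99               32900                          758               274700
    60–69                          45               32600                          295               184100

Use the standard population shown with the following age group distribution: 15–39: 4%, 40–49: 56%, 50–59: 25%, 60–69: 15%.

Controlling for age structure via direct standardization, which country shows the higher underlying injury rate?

Lumora

Age-specific rates per 10000 for Lumora: 88.17, 64.50, 30.09, 13.80.
For Kestria: 89.52, 53.72, 27.59, 16.02.
Standard weights: 0.04, 0.56, 0.25, 0.15.
Lumora: 0.0400×88.17 + 0.5600×64.50 + 0.2500×30.09 + 0.1500×13.80 = 49.2375 per 10000.
Kestria: 0.0400×89.52 + 0.5600×53.72 + 0.2500×27.59 + 0.1500×16.02 = 42.9637 per 10000.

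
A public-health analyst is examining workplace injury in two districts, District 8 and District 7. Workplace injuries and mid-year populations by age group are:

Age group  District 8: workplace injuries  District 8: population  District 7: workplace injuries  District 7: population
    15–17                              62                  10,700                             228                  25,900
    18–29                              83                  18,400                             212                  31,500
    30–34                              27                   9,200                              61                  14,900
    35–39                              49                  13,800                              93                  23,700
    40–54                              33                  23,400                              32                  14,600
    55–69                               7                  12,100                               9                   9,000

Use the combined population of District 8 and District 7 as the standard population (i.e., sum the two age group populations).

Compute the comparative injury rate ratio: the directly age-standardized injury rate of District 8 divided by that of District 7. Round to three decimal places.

Age-specific rates per 10,000 for District 8: 57.94, 45.11, 29.35, 35.51, 14.10, 5.79.
For District 7: 88.03, 67.30, 40.94, 39.24, 21.92, 10.00.
Combined standard total = 207,200; weights = 0.1766, 0.2408, 0.1163, 0.1810, 0.1834, 0.1018.
District 8: 0.1766×57.94 + 0.2408×45.11 + 0.1163×29.35 + 0.1810×35.51 + 0.1834×14.10 + 0.1018×5.79 = 34.1141 per 10,000.
District 7: 0.1766×88.03 + 0.2408×67.30 + 0.1163×40.94 + 0.1810×39.24 + 0.1834×21.92 + 0.1018×10.00 = 48.6598 per 10,000.
Ratio = 34.1141 ÷ 48.6598 = 0.70107.

0.701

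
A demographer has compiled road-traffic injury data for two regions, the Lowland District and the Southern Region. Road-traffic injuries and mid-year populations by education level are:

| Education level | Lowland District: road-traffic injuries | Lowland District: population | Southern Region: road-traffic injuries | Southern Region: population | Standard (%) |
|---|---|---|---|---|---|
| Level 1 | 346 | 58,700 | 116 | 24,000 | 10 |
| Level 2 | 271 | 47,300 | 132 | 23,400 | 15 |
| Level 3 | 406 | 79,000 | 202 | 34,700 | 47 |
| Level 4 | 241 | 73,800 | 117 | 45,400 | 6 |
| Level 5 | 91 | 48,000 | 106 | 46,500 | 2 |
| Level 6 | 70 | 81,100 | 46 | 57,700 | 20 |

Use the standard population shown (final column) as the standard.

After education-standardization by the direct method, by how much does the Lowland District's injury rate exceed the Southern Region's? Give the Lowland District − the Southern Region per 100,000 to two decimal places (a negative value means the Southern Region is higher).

Education-specific rates per 100,000 for the Lowland District: 589.44, 572.94, 513.92, 326.56, 189.58, 86.31.
For the Southern Region: 483.33, 564.10, 582.13, 257.71, 227.96, 79.72.
Standard weights: 0.10, 0.15, 0.47, 0.06, 0.02, 0.20.
The Lowland District: 0.1000×589.44 + 0.1500×572.94 + 0.4700×513.92 + 0.0600×326.56 + 0.0200×189.58 + 0.2000×86.31 = 427.0767 per 100,000.
The Southern Region: 0.1000×483.33 + 0.1500×564.10 + 0.4700×582.13 + 0.0600×257.71 + 0.0200×227.96 + 0.2000×79.72 = 442.5173 per 100,000.
Difference = 427.0767 − 442.5173 = -15.4406.

-15.44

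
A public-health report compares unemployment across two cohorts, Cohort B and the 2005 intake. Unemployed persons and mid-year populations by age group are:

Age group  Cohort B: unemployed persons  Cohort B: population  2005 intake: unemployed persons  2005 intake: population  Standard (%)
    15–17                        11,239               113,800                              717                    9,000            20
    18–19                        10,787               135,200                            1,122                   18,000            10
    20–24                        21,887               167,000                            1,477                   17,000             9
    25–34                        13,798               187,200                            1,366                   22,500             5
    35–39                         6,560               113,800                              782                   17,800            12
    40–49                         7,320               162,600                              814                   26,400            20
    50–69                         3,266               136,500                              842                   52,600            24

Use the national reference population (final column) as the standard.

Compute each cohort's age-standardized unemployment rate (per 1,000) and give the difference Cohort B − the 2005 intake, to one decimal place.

16.6

Age-specific rates per 1,000 for Cohort B: 98.761, 79.786, 131.060, 73.707, 57.645, 45.018, 23.927.
For the 2005 intake: 79.667, 62.333, 86.882, 60.711, 43.933, 30.833, 16.008.
Standard weights: 0.20, 0.10, 0.09, 0.05, 0.12, 0.20, 0.24.
Cohort B: 0.2000×98.761 + 0.1000×79.786 + 0.0900×131.060 + 0.0500×73.707 + 0.1200×57.645 + 0.2000×45.018 + 0.2400×23.927 = 64.8750 per 1,000.
The 2005 intake: 0.2000×79.667 + 0.1000×62.333 + 0.0900×86.882 + 0.0500×60.711 + 0.1200×43.933 + 0.2000×30.833 + 0.2400×16.008 = 48.3020 per 1,000.
Difference = 64.8750 − 48.3020 = 16.5730.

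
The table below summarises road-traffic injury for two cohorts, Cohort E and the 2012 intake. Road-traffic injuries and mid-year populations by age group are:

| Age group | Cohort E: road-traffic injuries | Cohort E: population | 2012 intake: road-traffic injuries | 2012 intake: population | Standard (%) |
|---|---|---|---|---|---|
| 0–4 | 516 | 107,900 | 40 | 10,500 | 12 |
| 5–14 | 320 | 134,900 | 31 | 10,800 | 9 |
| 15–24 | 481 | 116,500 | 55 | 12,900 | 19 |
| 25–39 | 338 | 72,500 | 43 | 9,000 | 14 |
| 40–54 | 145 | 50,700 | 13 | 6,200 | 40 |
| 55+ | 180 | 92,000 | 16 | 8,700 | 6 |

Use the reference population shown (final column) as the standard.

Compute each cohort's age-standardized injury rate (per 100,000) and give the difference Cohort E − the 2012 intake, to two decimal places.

34.24

Age-specific rates per 100,000 for Cohort E: 478.22, 237.21, 412.88, 466.21, 286.00, 195.65.
For the 2012 intake: 380.95, 287.04, 426.36, 477.78, 209.68, 183.91.
Standard weights: 0.12, 0.09, 0.19, 0.14, 0.40, 0.06.
Cohort E: 0.1200×478.22 + 0.0900×237.21 + 0.1900×412.88 + 0.1400×466.21 + 0.4000×286.00 + 0.0600×195.65 = 348.5885 per 100,000.
The 2012 intake: 0.1200×380.95 + 0.0900×287.04 + 0.1900×426.36 + 0.1400×477.78 + 0.4000×209.68 + 0.0600×183.91 = 314.3497 per 100,000.
Difference = 348.5885 − 314.3497 = 34.2388.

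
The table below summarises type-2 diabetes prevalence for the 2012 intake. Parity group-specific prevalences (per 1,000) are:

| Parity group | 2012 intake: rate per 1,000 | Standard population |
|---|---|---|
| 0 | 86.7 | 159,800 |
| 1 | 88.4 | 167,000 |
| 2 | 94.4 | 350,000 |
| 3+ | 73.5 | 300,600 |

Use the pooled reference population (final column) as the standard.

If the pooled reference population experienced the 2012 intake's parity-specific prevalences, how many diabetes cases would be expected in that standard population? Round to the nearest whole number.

83752

Expected diabetes cases = Σ (standard pop × parity-specific rate ÷ 1,000)
= 159,800×86.7/1,000 + 167,000×88.4/1,000 + 350,000×94.4/1,000 + 300,600×73.5/1,000
= 13854.66 + 14762.80 + 33040.00 + 22094.10 = 83751.56.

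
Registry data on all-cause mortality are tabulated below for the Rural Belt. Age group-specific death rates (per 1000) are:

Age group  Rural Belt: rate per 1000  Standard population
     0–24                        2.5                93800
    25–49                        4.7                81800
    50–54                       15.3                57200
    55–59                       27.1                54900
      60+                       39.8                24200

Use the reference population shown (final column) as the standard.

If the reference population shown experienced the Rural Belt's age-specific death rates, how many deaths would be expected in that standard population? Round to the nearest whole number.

Expected deaths = Σ (standard pop × age-specific rate ÷ 1000)
= 93800×2.5/1000 + 81800×4.7/1000 + 57200×15.3/1000 + 54900×27.1/1000 + 24200×39.8/1000
= 234.50 + 384.46 + 875.16 + 1487.79 + 963.16 = 3945.07.

3945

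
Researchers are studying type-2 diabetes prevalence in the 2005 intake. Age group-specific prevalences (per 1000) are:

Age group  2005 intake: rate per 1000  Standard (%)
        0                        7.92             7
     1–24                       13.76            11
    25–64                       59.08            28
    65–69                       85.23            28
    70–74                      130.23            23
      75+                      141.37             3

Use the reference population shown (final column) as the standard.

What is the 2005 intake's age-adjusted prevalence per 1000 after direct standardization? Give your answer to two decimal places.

76.67

Standard weights: 0.07, 0.11, 0.28, 0.28, 0.23, 0.03.
Standardized rate: 0.0700×7.92 + 0.1100×13.76 + 0.2800×59.08 + 0.2800×85.23 + 0.2300×130.23 + 0.0300×141.37 = 76.6688 per 1000.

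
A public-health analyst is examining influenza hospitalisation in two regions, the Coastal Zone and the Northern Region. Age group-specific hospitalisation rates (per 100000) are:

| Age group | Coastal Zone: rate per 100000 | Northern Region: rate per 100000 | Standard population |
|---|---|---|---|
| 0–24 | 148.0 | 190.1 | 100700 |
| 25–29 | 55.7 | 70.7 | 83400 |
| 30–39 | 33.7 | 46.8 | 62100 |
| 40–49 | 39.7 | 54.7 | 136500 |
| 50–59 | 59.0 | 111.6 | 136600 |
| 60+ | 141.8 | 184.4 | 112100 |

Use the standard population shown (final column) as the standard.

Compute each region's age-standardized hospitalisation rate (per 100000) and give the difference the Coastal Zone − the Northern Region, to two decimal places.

Standard total = 631400; weights = 0.1595, 0.1321, 0.0984, 0.2162, 0.2163, 0.1775.
The Coastal Zone: 0.1595×148.0 + 0.1321×55.7 + 0.0984×33.7 + 0.2162×39.7 + 0.2163×59.0 + 0.1775×141.8 = 80.7982 per 100000.
The Northern Region: 0.1595×190.1 + 0.1321×70.7 + 0.0984×46.8 + 0.2162×54.7 + 0.2163×111.6 + 0.1775×184.4 = 112.9681 per 100000.
Difference = 80.7982 − 112.9681 = -32.1699.

-32.17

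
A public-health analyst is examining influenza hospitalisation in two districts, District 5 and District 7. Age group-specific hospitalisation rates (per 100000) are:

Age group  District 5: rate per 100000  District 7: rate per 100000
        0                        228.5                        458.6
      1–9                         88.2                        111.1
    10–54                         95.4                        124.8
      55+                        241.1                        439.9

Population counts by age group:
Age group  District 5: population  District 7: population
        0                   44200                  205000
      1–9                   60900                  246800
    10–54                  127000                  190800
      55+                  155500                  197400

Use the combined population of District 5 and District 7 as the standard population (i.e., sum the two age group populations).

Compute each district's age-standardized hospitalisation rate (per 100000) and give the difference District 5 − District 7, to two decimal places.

Combined standard total = 1227600; weights = 0.2030, 0.2507, 0.2589, 0.2875.
District 5: 0.2030×228.5 + 0.2507×88.2 + 0.2589×95.4 + 0.2875×241.1 = 162.4989 per 100000.
District 7: 0.2030×458.6 + 0.2507×111.1 + 0.2589×124.8 + 0.2875×439.9 = 279.7090 per 100000.
Difference = 162.4989 − 279.7090 = -117.2101.

-117.21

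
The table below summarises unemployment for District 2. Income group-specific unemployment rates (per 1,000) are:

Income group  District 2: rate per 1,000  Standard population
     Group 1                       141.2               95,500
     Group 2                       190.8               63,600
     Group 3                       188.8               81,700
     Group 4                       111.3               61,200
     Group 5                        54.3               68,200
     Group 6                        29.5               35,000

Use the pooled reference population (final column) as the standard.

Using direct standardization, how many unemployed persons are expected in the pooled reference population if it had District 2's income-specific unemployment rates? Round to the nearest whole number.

52592

Expected unemployed persons = Σ (standard pop × income-specific rate ÷ 1,000)
= 95,500×141.2/1,000 + 63,600×190.8/1,000 + 81,700×188.8/1,000 + 61,200×111.3/1,000 + 68,200×54.3/1,000 + 35,000×29.5/1,000
= 13484.60 + 12134.88 + 15424.96 + 6811.56 + 3703.26 + 1032.50 = 52591.76.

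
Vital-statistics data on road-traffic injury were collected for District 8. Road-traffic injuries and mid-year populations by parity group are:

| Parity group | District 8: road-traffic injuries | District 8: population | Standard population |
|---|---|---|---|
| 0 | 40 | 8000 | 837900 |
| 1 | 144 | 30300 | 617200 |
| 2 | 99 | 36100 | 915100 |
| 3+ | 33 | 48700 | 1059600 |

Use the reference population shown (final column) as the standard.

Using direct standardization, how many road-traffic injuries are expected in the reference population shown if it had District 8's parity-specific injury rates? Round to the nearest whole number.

Parity-specific rates per 100000 for District 8: 500.00, 475.25, 274.24, 67.76.
Expected road-traffic injuries = Σ (standard pop × parity-specific rate ÷ 100000)
= 837900×500.00/100000 + 617200×475.25/100000 + 915100×274.24/100000 + 1059600×67.76/100000
= 4189.50 + 2933.23 + 2509.55 + 718.00 = 10350.29.

10350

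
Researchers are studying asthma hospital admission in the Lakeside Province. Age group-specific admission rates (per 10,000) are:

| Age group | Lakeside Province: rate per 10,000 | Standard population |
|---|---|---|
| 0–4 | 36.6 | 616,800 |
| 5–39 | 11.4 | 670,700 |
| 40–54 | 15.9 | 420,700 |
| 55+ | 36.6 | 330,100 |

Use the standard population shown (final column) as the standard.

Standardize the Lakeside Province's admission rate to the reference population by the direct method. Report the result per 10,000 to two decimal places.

24.04

Standard total = 2,038,300; weights = 0.3026, 0.3290, 0.2064, 0.1619.
Standardized rate: 0.3026×36.6 + 0.3290×11.4 + 0.2064×15.9 + 0.1619×36.6 = 24.0355 per 10,000.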